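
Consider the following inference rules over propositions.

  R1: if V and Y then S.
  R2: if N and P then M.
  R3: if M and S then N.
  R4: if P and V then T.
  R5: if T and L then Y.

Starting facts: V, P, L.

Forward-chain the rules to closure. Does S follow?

From P and V, R4 gives T.
T and L hold, so Y follows (R5).
V and Y hold, so S follows (R1).

Yes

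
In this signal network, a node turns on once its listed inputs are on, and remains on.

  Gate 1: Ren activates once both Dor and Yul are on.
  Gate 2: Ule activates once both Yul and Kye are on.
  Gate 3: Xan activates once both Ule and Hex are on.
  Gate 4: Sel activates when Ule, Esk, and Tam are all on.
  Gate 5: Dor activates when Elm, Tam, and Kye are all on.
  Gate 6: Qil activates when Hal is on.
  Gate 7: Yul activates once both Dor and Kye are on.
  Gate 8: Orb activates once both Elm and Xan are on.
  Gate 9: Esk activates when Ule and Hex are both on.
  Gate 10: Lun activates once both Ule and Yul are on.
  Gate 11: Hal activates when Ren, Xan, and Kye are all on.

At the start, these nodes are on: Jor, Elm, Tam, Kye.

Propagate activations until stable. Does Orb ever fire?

No

Orb would need Elm and Xan (Gate 8), but Xan never turns on.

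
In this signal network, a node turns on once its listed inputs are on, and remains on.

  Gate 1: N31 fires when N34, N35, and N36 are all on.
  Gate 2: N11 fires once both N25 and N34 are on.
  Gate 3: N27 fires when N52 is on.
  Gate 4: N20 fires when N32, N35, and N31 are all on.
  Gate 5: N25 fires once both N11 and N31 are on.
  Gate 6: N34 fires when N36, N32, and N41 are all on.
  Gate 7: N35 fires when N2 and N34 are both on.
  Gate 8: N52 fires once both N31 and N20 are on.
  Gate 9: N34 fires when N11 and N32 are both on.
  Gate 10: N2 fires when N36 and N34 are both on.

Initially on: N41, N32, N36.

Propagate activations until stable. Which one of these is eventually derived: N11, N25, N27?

Gate 6: N36, N32, and N41 on → N34 on.
Gate 10: N36 and N34 on → N2 on.
N2 and N34 are on, so N35 fires (Gate 7).
Gate 1: N34, N35, and N36 on → N31 on.
Gate 4: N32, N35, and N31 on → N20 on.
Gate 8: N31 and N20 on → N52 on.
Gate 3: N52 on → N27 on.
N11 would need N25 and N34 (Gate 2), but N25 never turns on. N25 would need N11 and N31 (Gate 5), but N11 never turns on.

N27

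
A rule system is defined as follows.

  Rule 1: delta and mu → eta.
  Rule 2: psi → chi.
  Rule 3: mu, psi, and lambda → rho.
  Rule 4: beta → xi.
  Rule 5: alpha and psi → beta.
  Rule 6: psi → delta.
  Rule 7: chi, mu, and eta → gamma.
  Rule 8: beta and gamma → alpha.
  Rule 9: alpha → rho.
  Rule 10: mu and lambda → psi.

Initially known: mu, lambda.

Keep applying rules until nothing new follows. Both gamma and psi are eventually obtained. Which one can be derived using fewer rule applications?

psi: mu and lambda hold, so psi follows (Rule 10). [1 rule application]
gamma: From mu and lambda, Rule 10 gives psi. From psi, Rule 2 gives chi. From psi, Rule 6 gives delta. delta and mu hold, so eta follows (Rule 1). chi, mu, and eta hold, so gamma follows (Rule 7). [5 rule applications]
psi needs fewer.

psi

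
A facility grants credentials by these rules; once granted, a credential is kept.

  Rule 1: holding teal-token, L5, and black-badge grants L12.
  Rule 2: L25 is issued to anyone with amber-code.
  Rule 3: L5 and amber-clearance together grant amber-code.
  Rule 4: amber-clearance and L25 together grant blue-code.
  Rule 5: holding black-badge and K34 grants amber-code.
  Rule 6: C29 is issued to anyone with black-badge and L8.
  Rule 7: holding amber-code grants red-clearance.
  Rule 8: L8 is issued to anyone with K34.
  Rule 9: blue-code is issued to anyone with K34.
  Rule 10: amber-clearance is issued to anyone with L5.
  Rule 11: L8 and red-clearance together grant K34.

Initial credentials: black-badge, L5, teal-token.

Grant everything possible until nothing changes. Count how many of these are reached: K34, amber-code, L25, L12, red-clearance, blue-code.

5

Holding teal-token, L5, and black-badge grants L12 (Rule 1).
Holding L5 grants amber-clearance (Rule 10).
Holding L5 and amber-clearance grants amber-code (Rule 3).
Holding amber-code grants L25 (Rule 2).
Holding amber-code grants red-clearance (Rule 7).
Holding amber-clearance and L25 grants blue-code (Rule 4).
K34 would need L8 and red-clearance (Rule 11), but L8 is never granted.
amber-code: reached.
L25: reached.
L12: reached.
red-clearance: reached.
blue-code: reached.
Reached: amber-code, L25, L12, red-clearance, and blue-code — 5 of the 6.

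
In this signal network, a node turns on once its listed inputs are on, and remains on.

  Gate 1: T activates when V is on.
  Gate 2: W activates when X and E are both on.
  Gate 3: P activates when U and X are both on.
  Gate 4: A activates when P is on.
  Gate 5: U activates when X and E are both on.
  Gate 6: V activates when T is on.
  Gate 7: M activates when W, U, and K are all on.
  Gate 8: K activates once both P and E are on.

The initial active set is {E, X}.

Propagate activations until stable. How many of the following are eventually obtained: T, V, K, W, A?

3

X and E are on, so W activates (Gate 2).
Gate 5: X and E on → U on.
U and X are on, so P activates (Gate 3).
P and E are on, so K activates (Gate 8).
Gate 4: P on → A on.
T would need V (Gate 1), but V never turns on.
V would need T (Gate 6), but T never turns on.
K: reached.
W: reached.
A: reached.
Reached: K, W, and A — 3 of the 5.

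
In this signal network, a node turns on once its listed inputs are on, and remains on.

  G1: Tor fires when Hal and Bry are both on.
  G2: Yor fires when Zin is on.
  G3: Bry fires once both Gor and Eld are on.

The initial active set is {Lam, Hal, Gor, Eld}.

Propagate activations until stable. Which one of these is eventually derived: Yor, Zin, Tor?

Tor

Gor and Eld are on, so Bry fires (G3).
G1: Hal and Bry on → Tor on.
Yor would need Zin (G2), but Zin never turns on. No rule produces Zin, and it is not given.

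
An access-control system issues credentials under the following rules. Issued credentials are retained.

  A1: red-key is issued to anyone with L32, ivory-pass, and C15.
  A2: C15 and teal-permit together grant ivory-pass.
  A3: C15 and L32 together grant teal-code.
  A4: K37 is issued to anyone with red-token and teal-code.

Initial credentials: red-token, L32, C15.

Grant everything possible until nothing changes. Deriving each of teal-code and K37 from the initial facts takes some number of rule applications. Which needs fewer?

teal-code: Holding C15 and L32 grants teal-code (A3). [1 rule application]
K37: Holding C15 and L32 grants teal-code (A3). Holding red-token and teal-code grants K37 (A4). [2 rule applications]
teal-code needs fewer.

teal-code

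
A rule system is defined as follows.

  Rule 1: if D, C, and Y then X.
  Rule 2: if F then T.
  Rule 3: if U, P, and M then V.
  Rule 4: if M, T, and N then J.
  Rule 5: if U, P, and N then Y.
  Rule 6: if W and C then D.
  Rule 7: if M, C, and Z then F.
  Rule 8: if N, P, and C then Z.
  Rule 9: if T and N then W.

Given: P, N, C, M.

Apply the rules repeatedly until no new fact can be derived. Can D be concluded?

N, P, and C hold, so Z follows (Rule 8).
From M, C, and Z, Rule 7 gives F.
F holds, so T follows (Rule 2).
From T and N, Rule 9 gives W.
W and C hold, so D follows (Rule 6).

Yes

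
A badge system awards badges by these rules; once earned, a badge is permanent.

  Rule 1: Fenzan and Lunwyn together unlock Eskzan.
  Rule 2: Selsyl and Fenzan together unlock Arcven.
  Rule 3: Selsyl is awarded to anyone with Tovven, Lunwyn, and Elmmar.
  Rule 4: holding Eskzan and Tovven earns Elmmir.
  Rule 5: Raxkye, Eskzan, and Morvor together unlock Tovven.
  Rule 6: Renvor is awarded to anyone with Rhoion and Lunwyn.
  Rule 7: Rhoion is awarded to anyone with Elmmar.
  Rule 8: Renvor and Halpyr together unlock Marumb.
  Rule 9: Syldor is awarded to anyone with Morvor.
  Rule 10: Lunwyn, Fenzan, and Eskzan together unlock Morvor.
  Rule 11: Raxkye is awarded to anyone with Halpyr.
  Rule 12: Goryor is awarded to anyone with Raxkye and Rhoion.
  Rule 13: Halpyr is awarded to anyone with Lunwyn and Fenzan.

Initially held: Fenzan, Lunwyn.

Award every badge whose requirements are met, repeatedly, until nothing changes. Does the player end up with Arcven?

Arcven would need Selsyl and Fenzan (Rule 2), but Selsyl is never earned.

No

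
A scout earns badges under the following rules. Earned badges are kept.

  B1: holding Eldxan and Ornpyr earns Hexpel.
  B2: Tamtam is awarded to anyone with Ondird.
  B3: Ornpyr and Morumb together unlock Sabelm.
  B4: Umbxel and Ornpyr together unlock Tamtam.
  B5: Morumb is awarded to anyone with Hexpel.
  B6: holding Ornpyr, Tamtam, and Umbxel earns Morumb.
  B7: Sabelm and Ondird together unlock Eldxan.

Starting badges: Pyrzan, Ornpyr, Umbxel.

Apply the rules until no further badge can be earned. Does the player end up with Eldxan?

No

Eldxan would need Sabelm and Ondird (B7), but Ondird is never earned.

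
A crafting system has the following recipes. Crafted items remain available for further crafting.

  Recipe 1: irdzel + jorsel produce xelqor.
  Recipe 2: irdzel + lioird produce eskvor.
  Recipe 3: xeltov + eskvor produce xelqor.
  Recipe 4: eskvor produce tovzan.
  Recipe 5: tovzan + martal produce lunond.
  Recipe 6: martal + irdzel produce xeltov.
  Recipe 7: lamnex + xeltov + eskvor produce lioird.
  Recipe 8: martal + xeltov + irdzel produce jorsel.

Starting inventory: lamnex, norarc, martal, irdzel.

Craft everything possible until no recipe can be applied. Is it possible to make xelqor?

martal + irdzel → xeltov (Recipe 6).
martal + xeltov + irdzel → jorsel (Recipe 8).
irdzel + jorsel → xelqor (Recipe 1).

Yes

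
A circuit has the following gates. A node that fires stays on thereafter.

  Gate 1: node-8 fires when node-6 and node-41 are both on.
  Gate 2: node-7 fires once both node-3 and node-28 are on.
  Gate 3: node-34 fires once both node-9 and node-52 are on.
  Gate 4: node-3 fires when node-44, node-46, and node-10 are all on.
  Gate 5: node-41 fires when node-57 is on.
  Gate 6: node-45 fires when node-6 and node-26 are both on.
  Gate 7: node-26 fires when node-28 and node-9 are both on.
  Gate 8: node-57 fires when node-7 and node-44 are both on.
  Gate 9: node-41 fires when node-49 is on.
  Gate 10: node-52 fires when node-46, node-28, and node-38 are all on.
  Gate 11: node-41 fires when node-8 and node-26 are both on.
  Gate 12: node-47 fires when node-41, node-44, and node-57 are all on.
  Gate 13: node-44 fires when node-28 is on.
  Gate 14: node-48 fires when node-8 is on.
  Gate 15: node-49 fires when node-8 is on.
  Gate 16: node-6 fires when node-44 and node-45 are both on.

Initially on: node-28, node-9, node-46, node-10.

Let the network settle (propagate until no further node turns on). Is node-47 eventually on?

Yes

node-28 is on, so node-44 fires (Gate 13).
node-44, node-46, and node-10 are on, so node-3 fires (Gate 4).
node-3 and node-28 are on, so node-7 fires (Gate 2).
Gate 8: node-7 and node-44 on → node-57 on.
node-57 is on, so node-41 fires (Gate 5).
Gate 12: node-41, node-44, and node-57 on → node-47 on.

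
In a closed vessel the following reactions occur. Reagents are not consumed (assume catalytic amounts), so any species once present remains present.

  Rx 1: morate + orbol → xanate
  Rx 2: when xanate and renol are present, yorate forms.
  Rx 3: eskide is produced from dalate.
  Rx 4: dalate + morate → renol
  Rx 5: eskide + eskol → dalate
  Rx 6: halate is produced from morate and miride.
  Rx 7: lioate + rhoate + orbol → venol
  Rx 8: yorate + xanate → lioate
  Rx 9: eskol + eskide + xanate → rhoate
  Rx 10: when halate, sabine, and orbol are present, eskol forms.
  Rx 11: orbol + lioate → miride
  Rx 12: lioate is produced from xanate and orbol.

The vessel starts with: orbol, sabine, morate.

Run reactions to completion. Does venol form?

venol would need lioate, rhoate, and orbol (Rx 7), but rhoate never forms.

No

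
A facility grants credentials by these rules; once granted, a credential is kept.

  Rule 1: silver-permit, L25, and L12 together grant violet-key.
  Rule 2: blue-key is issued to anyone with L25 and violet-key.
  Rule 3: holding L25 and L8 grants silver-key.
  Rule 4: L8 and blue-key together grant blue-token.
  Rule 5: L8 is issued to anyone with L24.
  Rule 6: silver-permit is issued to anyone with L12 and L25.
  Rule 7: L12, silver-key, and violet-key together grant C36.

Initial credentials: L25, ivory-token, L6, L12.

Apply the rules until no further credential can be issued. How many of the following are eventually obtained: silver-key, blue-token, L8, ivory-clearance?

0

silver-key would need L25 and L8 (Rule 3), but L8 is never granted.
blue-token would need L8 and blue-key (Rule 4), but L8 is never granted.
L8 would need L24 (Rule 5), but L24 is never granted.
No rule produces ivory-clearance, and it is not given.
None of the 4 are reached.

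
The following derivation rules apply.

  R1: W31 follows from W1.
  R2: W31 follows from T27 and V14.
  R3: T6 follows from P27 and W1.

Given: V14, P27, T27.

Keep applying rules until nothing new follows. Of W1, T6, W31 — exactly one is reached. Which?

T27 and V14 hold, so W31 follows (R2).
No rule produces W1, and it is not given. T6 would need P27 and W1 (R3), but W1 is never established.

W31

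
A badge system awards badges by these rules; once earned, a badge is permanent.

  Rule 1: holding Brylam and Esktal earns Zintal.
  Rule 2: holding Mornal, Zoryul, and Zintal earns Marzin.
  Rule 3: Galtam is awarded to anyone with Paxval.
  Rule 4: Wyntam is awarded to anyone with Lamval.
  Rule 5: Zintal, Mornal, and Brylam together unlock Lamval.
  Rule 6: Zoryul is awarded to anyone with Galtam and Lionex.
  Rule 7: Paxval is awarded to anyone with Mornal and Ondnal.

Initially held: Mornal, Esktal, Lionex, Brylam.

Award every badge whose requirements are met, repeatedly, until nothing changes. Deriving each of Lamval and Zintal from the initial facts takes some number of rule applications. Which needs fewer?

Zintal

Zintal: With Brylam and Esktal, Zintal is earned (Rule 1). [1 rule application]
Lamval: With Brylam and Esktal, Zintal is earned (Rule 1). With Zintal, Mornal, and Brylam, Lamval is earned (Rule 5). [2 rule applications]
Zintal needs fewer.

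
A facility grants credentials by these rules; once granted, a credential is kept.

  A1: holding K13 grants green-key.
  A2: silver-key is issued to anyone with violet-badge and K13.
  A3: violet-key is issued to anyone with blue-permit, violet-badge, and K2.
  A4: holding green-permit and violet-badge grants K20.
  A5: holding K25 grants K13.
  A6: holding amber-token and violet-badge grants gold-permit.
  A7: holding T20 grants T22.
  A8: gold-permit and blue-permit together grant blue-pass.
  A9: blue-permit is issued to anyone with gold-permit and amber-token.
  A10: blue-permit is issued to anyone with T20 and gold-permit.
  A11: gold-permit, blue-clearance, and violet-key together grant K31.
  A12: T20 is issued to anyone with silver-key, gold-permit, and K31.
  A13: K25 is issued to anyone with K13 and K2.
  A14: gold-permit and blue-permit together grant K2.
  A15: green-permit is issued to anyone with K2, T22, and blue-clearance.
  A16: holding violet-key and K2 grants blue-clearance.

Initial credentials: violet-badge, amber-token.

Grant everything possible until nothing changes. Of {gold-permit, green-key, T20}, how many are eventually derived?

1

Holding amber-token and violet-badge grants gold-permit (A6).
gold-permit: reached.
green-key would need K13 (A1), but K13 is never granted.
T20 would need silver-key, gold-permit, and K31 (A12), but silver-key is never granted.
Reached: gold-permit — 1 of the 3.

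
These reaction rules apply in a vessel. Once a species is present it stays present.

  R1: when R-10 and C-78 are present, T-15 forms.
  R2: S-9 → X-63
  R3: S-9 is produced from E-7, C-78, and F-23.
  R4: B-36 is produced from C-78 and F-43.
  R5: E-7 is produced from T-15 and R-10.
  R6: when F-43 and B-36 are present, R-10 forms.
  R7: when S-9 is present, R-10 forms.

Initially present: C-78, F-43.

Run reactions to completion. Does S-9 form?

No

S-9 would need E-7, C-78, and F-23 (R3), but F-23 never forms.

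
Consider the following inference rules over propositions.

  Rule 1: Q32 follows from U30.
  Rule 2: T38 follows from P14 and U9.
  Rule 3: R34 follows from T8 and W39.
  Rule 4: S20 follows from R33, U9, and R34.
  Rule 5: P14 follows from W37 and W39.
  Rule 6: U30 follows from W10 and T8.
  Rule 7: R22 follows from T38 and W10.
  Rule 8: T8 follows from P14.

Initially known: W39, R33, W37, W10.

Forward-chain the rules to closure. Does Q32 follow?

W37 and W39 hold, so P14 follows (Rule 5).
P14 holds, so T8 follows (Rule 8).
From W10 and T8, Rule 6 gives U30.
U30 holds, so Q32 follows (Rule 1).

Yes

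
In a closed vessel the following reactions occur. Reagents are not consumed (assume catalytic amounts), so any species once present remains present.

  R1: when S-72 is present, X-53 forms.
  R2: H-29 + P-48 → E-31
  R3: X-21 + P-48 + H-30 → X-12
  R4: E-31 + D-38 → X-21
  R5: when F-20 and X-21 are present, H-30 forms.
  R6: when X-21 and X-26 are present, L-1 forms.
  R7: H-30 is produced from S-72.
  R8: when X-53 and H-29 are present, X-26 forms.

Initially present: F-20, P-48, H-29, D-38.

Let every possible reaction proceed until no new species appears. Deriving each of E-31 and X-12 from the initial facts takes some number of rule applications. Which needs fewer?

E-31: H-29 and P-48 present → E-31 forms (R2). [1 rule application]
X-12: H-29 and P-48 present → E-31 forms (R2). E-31 and D-38 present → X-21 forms (R4). F-20 and X-21 present → H-30 forms (R5). X-21, P-48, and H-30 present → X-12 forms (R3). [4 rule applications]
E-31 needs fewer.

E-31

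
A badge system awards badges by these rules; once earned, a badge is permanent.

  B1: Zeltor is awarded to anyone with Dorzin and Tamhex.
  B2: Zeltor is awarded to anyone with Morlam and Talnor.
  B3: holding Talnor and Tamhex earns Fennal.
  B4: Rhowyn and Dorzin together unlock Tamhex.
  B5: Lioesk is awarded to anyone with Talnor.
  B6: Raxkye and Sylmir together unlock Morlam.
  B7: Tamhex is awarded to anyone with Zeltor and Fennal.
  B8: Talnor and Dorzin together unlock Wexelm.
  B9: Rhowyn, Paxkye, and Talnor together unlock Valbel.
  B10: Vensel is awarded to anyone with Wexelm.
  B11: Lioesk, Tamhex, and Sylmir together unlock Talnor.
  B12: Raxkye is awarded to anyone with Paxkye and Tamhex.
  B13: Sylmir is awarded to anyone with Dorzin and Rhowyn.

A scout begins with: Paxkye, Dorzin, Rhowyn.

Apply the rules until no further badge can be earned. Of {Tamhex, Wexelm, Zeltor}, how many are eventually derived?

With Rhowyn and Dorzin, Tamhex is earned (B4).
With Dorzin and Tamhex, Zeltor is earned (B1).
Tamhex: reached.
Wexelm would need Talnor and Dorzin (B8), but Talnor is never earned.
Zeltor: reached.
Reached: Tamhex and Zeltor — 2 of the 3.

2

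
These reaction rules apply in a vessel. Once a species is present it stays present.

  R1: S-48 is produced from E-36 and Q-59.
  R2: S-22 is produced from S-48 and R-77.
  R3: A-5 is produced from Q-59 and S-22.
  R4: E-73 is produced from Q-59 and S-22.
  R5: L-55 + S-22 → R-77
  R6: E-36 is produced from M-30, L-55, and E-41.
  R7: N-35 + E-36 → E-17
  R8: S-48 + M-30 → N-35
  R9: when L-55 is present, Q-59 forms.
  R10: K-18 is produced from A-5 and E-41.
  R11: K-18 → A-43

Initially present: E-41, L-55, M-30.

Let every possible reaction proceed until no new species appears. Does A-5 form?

A-5 would need Q-59 and S-22 (R3), but S-22 never forms.

No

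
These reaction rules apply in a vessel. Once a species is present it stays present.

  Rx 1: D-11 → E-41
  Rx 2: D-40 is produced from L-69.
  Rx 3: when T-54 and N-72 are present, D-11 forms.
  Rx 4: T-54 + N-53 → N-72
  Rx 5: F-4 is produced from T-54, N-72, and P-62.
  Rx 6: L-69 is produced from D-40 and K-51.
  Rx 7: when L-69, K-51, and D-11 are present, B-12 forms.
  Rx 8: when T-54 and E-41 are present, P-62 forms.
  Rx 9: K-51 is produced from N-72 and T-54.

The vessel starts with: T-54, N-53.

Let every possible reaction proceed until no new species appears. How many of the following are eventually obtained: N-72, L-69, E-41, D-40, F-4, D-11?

4

T-54 and N-53 present → N-72 forms (Rx 4).
T-54 and N-72 present → D-11 forms (Rx 3).
D-11 present → E-41 forms (Rx 1).
T-54 and E-41 present → P-62 forms (Rx 8).
T-54, N-72, and P-62 present → F-4 forms (Rx 5).
N-72: reached.
L-69 would need D-40 and K-51 (Rx 6), but D-40 never forms.
E-41: reached.
D-40 would need L-69 (Rx 2), but L-69 never forms.
F-4: reached.
D-11: reached.
Reached: N-72, E-41, F-4, and D-11 — 4 of the 6.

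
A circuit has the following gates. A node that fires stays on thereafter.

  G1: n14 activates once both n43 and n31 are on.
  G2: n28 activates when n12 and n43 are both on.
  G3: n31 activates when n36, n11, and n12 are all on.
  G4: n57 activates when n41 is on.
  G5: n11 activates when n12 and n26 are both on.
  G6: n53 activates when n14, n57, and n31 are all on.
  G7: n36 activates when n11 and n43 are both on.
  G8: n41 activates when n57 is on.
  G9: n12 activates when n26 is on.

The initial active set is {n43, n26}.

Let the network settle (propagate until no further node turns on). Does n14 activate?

Yes

n26 is on, so n12 activates (G9).
n12 and n26 are on, so n11 activates (G5).
G7: n11 and n43 on → n36 on.
G3: n36, n11, and n12 on → n31 on.
G1: n43 and n31 on → n14 on.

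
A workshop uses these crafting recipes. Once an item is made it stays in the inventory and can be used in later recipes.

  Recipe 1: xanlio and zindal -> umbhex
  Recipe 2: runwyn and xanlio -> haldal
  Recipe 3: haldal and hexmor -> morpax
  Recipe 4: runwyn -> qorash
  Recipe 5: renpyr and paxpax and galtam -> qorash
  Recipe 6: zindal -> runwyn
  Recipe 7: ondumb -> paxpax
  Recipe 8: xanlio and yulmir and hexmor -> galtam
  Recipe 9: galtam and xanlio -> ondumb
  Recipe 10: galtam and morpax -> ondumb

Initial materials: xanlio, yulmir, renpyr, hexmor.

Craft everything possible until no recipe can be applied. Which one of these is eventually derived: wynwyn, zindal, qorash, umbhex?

qorash

xanlio and yulmir and hexmor -> galtam (Recipe 8).
Using Recipe 9, galtam and xanlio make ondumb.
ondumb -> paxpax (Recipe 7).
renpyr and paxpax and galtam -> qorash (Recipe 5).
No rule produces zindal, and it is not given. umbhex would need xanlio and zindal (Recipe 1), but zindal is never obtained. No rule produces wynwyn, and it is not given.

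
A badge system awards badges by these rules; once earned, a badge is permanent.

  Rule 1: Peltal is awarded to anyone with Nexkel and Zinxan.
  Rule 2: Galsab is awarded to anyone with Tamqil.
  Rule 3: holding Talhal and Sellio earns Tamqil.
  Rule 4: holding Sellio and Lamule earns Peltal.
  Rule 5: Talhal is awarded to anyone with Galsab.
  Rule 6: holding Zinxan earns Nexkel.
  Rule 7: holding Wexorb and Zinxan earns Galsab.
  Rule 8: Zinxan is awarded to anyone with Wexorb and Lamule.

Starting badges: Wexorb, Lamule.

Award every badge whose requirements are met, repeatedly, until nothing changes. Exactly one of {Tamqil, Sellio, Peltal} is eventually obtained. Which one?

Peltal

With Wexorb and Lamule, Zinxan is earned (Rule 8).
With Zinxan, Nexkel is earned (Rule 6).
With Nexkel and Zinxan, Peltal is earned (Rule 1).
No rule produces Sellio, and it is not given. Tamqil would need Talhal and Sellio (Rule 3), but Sellio is never earned.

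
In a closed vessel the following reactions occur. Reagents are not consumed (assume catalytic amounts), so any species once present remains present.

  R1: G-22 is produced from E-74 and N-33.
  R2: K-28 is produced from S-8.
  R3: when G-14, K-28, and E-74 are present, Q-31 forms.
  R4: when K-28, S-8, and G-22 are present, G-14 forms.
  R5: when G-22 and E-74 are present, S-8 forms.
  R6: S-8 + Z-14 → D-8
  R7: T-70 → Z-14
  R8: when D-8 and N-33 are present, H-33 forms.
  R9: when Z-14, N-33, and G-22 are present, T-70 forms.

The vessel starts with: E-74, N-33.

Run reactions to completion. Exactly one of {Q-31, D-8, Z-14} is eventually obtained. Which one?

Q-31

E-74 and N-33 present → G-22 forms (R1).
G-22 and E-74 present → S-8 forms (R5).
S-8 present → K-28 forms (R2).
K-28, S-8, and G-22 present → G-14 forms (R4).
G-14, K-28, and E-74 present → Q-31 forms (R3).
D-8 would need S-8 and Z-14 (R6), but Z-14 never forms. Z-14 would need T-70 (R7), but T-70 never forms.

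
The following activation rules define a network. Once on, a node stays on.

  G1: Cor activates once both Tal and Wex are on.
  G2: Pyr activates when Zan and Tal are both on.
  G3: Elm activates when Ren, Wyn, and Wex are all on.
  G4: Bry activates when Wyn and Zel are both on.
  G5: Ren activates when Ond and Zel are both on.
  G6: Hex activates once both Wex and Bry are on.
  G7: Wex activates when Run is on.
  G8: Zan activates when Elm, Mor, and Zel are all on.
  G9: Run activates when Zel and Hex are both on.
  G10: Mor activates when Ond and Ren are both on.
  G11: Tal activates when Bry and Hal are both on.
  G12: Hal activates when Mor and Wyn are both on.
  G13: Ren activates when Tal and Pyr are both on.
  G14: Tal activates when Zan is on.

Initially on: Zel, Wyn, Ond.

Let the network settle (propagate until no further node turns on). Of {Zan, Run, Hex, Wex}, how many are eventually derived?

Zan would need Elm, Mor, and Zel (G8), but Elm never turns on.
Run would need Zel and Hex (G9), but Hex never turns on.
Hex would need Wex and Bry (G6), but Wex never turns on.
Wex would need Run (G7), but Run never turns on.
None of the 4 are reached.

0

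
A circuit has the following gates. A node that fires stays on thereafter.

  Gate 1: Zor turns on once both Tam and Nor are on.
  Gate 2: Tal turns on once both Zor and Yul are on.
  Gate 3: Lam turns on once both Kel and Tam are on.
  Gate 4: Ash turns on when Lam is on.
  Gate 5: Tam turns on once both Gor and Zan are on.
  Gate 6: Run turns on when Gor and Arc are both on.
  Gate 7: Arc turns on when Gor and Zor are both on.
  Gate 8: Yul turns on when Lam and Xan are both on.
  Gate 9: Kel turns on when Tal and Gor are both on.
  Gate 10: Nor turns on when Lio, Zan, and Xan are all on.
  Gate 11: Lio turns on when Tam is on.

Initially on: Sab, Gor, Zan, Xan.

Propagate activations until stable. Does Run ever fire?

Gate 5: Gor and Zan on → Tam on.
Gate 11: Tam on → Lio on.
Gate 10: Lio, Zan, and Xan on → Nor on.
Gate 1: Tam and Nor on → Zor on.
Gor and Zor are on, so Arc turns on (Gate 7).
Gate 6: Gor and Arc on → Run on.

Yes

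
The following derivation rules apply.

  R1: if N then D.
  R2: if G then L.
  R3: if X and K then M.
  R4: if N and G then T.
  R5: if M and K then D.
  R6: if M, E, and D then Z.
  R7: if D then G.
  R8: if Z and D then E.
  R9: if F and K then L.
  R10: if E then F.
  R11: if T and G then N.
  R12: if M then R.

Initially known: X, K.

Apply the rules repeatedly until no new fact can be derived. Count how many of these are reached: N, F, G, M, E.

X and K hold, so M follows (R3).
M and K hold, so D follows (R5).
From D, R7 gives G.
N would need T and G (R11), but T is never established.
F would need E (R10), but E is never established.
G: reached.
M: reached.
E would need Z and D (R8), but Z is never established.
Reached: G and M — 2 of the 5.

2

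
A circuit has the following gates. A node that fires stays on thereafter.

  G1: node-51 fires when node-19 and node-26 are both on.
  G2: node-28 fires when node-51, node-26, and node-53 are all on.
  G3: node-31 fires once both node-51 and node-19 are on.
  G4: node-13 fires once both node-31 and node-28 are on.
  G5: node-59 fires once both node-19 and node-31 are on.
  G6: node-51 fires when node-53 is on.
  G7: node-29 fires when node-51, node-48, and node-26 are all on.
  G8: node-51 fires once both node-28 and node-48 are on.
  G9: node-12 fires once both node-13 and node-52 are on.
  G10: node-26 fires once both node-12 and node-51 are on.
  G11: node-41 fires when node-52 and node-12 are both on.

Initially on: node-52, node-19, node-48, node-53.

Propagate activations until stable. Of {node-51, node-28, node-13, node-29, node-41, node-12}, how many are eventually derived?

1

node-53 is on, so node-51 fires (G6).
node-51: reached.
node-28 would need node-51, node-26, and node-53 (G2), but node-26 never turns on.
node-13 would need node-31 and node-28 (G4), but node-28 never turns on.
node-29 would need node-51, node-48, and node-26 (G7), but node-26 never turns on.
node-41 would need node-52 and node-12 (G11), but node-12 never turns on.
node-12 would need node-13 and node-52 (G9), but node-13 never turns on.
Reached: node-51 — 1 of the 6.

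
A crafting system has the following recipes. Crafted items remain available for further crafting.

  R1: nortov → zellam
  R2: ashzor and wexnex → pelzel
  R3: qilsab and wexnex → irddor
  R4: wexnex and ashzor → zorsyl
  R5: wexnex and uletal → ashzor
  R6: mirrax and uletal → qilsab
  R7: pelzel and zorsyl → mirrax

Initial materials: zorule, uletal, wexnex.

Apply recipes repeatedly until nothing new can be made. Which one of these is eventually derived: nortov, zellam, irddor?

Using R5, wexnex and uletal make ashzor.
ashzor and wexnex → pelzel (R2).
wexnex and ashzor → zorsyl (R4).
pelzel and zorsyl → mirrax (R7).
mirrax and uletal → qilsab (R6).
Using R3, qilsab and wexnex make irddor.
No rule produces nortov, and it is not given. zellam would need nortov (R1), but nortov is never obtained.

irddor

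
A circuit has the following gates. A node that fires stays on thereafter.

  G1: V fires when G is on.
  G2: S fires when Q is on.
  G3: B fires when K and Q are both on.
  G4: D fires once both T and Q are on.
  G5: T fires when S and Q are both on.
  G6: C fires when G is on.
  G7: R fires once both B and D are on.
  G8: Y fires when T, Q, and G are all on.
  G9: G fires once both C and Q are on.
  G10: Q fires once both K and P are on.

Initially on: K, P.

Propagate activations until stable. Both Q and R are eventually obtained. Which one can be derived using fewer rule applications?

Q: G10: K and P on → Q on. [1 rule application]
R: G10: K and P on → Q on. K and Q are on, so B fires (G3). Q is on, so S fires (G2). S and Q are on, so T fires (G5). G4: T and Q on → D on. B and D are on, so R fires (G7). [6 rule applications]
Q needs fewer.

Q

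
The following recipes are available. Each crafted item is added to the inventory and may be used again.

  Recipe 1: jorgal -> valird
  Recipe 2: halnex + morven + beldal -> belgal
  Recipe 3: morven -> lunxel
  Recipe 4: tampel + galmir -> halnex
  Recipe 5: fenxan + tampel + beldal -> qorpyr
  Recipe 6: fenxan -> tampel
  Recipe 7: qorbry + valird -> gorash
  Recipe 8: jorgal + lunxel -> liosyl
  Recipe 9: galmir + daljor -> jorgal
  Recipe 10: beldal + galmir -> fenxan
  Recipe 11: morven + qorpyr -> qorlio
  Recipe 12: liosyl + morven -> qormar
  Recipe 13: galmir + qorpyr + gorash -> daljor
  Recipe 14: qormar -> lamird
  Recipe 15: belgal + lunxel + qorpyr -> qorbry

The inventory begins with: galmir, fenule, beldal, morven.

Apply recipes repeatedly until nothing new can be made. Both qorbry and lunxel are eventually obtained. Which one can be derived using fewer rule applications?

lunxel

lunxel: morven -> lunxel (Recipe 3). [1 rule application]
qorbry: Using Recipe 3, morven makes lunxel. Using Recipe 10, beldal and galmir make fenxan. fenxan -> tampel (Recipe 6). fenxan + tampel + beldal -> qorpyr (Recipe 5). Using Recipe 4, tampel and galmir make halnex. halnex + morven + beldal -> belgal (Recipe 2). belgal + lunxel + qorpyr -> qorbry (Recipe 15). [7 rule applications]
lunxel needs fewer.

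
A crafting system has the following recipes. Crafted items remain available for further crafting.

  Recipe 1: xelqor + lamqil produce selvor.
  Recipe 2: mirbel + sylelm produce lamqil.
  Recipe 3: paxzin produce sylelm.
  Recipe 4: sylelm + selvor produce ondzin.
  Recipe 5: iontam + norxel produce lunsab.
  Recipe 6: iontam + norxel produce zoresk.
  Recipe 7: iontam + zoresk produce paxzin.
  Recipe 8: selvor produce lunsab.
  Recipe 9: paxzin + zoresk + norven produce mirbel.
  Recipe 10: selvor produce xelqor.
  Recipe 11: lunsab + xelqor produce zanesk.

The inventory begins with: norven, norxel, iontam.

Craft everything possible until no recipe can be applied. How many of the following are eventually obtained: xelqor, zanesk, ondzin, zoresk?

1

Using Recipe 6, iontam and norxel make zoresk.
xelqor would need selvor (Recipe 10), but selvor is never obtained.
zanesk would need lunsab and xelqor (Recipe 11), but xelqor is never obtained.
ondzin would need sylelm and selvor (Recipe 4), but selvor is never obtained.
zoresk: reached.
Reached: zoresk — 1 of the 4.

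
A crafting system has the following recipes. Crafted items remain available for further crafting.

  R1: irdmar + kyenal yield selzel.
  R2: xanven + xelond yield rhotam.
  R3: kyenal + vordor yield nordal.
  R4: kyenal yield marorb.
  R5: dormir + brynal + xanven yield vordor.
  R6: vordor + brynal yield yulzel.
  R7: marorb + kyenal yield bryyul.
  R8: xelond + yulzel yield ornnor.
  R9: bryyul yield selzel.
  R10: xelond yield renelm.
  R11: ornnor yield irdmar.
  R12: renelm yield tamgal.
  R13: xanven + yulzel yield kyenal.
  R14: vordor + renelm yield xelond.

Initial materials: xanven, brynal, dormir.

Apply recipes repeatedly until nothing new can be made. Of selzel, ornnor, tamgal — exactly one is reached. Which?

Using R5, dormir, brynal, and xanven make vordor.
vordor + brynal → yulzel (R6).
Using R13, xanven and yulzel make kyenal.
Using R4, kyenal makes marorb.
Using R7, marorb and kyenal make bryyul.
bryyul → selzel (R9).
tamgal would need renelm (R12), but renelm is never obtained. ornnor would need xelond and yulzel (R8), but xelond is never obtained.

selzel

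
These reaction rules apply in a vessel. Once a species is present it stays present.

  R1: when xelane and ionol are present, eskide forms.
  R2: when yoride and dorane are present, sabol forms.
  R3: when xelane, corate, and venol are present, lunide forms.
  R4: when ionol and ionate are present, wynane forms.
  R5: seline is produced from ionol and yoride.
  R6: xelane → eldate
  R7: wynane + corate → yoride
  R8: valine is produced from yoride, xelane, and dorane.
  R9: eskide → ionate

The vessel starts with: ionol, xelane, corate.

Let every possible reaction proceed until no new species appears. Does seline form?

Yes

xelane and ionol present → eskide forms (R1).
eskide present → ionate forms (R9).
ionol and ionate present → wynane forms (R4).
wynane and corate present → yoride forms (R7).
ionol and yoride present → seline forms (R5).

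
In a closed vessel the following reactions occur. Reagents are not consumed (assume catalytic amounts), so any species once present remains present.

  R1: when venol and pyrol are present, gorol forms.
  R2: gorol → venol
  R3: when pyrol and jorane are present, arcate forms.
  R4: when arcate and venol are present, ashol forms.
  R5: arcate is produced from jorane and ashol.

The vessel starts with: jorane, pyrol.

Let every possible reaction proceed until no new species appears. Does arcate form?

Yes

pyrol and jorane present → arcate forms (R3).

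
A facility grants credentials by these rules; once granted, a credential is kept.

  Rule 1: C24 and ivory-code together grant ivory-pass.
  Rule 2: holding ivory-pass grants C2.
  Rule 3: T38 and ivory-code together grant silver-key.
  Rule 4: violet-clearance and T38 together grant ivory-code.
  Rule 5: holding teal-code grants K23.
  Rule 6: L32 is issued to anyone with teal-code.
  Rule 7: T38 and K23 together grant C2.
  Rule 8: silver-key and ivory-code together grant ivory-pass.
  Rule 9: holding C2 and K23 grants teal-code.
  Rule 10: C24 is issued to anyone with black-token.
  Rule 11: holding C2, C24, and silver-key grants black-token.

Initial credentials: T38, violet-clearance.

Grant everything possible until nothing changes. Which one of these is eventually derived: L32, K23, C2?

Holding violet-clearance and T38 grants ivory-code (Rule 4).
Holding T38 and ivory-code grants silver-key (Rule 3).
Holding silver-key and ivory-code grants ivory-pass (Rule 8).
Holding ivory-pass grants C2 (Rule 2).
K23 would need teal-code (Rule 5), but teal-code is never granted. L32 would need teal-code (Rule 6), but teal-code is never granted.

C2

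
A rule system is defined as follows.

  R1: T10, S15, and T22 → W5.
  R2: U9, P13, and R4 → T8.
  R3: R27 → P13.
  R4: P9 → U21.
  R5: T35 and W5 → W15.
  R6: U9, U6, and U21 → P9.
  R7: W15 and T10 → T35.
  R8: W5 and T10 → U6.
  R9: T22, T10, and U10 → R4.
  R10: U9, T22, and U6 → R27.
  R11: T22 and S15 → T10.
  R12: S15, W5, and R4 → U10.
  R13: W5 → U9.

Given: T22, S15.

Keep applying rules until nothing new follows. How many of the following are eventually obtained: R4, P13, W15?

T22 and S15 hold, so T10 follows (R11).
From T10, S15, and T22, R1 gives W5.
W5 and T10 hold, so U6 follows (R8).
W5 holds, so U9 follows (R13).
From U9, T22, and U6, R10 gives R27.
R27 holds, so P13 follows (R3).
R4 would need T22, T10, and U10 (R9), but U10 is never established.
P13: reached.
W15 would need T35 and W5 (R5), but T35 is never established.
Reached: P13 — 1 of the 3.

1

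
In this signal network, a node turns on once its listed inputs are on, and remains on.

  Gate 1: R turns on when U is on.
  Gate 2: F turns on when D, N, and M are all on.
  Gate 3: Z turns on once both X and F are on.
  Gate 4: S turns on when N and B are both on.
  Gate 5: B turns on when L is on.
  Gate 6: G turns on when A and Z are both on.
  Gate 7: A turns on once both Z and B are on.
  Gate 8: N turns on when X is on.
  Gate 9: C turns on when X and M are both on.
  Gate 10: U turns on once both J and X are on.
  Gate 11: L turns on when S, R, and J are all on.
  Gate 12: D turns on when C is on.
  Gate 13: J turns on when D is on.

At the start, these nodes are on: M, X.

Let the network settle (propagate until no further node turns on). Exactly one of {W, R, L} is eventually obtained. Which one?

Gate 9: X and M on → C on.
Gate 12: C on → D on.
D is on, so J turns on (Gate 13).
Gate 10: J and X on → U on.
Gate 1: U on → R on.
L would need S, R, and J (Gate 11), but S never turns on. No rule produces W, and it is not given.

R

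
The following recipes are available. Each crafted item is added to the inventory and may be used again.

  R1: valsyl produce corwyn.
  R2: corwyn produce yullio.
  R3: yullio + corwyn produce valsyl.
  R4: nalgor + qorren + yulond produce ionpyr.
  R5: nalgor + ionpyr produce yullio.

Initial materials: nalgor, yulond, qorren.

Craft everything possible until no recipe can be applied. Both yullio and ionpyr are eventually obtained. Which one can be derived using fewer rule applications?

ionpyr

ionpyr: nalgor + qorren + yulond → ionpyr (R4). [1 rule application]
yullio: nalgor + qorren + yulond → ionpyr (R4). Using R5, nalgor and ionpyr make yullio. [2 rule applications]
ionpyr needs fewer.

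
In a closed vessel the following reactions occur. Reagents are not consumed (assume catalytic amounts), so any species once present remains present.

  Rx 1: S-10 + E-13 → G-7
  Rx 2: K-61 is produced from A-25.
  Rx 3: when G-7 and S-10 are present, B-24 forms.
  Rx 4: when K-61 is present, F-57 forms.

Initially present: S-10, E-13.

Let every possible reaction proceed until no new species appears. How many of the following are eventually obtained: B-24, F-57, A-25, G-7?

S-10 and E-13 present → G-7 forms (Rx 1).
G-7 and S-10 present → B-24 forms (Rx 3).
B-24: reached.
F-57 would need K-61 (Rx 4), but K-61 never forms.
No rule produces A-25, and it is not given.
G-7: reached.
Reached: B-24 and G-7 — 2 of the 4.

2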